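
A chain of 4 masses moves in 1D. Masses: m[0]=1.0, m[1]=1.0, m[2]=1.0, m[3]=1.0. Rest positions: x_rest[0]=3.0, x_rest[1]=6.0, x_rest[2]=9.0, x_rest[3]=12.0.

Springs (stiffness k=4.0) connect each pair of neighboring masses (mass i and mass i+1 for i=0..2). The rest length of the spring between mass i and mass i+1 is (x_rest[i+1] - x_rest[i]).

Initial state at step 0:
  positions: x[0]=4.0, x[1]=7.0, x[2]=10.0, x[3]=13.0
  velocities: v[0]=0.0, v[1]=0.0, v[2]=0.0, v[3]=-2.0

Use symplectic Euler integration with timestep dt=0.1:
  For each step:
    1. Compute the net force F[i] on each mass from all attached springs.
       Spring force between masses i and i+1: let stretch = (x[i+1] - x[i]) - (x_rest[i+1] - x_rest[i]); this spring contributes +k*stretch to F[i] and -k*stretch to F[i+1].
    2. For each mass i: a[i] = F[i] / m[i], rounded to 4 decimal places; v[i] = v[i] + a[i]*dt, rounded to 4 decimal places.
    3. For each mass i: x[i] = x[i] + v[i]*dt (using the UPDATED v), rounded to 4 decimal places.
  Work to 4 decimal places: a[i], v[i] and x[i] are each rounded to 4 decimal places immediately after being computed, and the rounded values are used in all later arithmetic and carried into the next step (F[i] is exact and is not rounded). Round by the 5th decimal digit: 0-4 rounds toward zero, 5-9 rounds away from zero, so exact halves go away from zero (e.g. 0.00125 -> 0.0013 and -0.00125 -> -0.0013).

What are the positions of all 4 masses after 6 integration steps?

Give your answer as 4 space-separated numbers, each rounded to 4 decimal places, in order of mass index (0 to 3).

Answer: 3.9996 6.9843 9.7698 12.0464

Derivation:
Step 0: x=[4.0000 7.0000 10.0000 13.0000] v=[0.0000 0.0000 0.0000 -2.0000]
Step 1: x=[4.0000 7.0000 10.0000 12.8000] v=[0.0000 0.0000 0.0000 -2.0000]
Step 2: x=[4.0000 7.0000 9.9920 12.6080] v=[0.0000 0.0000 -0.0800 -1.9200]
Step 3: x=[4.0000 6.9997 9.9690 12.4314] v=[0.0000 -0.0032 -0.2304 -1.7664]
Step 4: x=[4.0000 6.9982 9.9257 12.2763] v=[-0.0001 -0.0154 -0.4332 -1.5514]
Step 5: x=[3.9999 6.9938 9.8593 12.1471] v=[-0.0008 -0.0437 -0.6640 -1.2916]
Step 6: x=[3.9996 6.9843 9.7698 12.0464] v=[-0.0032 -0.0951 -0.8951 -1.0067]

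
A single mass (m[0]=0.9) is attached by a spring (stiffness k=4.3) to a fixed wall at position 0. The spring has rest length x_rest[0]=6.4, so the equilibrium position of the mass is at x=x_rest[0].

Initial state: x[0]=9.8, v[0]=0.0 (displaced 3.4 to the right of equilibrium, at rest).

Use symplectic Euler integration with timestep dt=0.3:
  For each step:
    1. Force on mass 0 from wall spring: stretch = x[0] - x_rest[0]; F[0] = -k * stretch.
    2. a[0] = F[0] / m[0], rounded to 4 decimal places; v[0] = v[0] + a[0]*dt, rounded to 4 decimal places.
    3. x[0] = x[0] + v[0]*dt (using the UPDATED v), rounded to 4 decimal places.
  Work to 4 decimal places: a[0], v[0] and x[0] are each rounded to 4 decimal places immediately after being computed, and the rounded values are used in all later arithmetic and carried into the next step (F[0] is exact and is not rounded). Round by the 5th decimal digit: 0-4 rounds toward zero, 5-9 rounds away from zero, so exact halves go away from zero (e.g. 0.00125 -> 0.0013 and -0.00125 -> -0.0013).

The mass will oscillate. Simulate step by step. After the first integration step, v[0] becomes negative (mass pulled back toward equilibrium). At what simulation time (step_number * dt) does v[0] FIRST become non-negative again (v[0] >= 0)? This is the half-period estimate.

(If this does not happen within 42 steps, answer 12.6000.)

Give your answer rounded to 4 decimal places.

Answer: 1.5000

Derivation:
Step 0: x=[9.8000] v=[0.0000]
Step 1: x=[8.3380] v=[-4.8733]
Step 2: x=[6.0427] v=[-7.6511]
Step 3: x=[3.9010] v=[-7.1390]
Step 4: x=[2.8339] v=[-3.5571]
Step 5: x=[3.3002] v=[1.5543]
First v>=0 after going negative at step 5, time=1.5000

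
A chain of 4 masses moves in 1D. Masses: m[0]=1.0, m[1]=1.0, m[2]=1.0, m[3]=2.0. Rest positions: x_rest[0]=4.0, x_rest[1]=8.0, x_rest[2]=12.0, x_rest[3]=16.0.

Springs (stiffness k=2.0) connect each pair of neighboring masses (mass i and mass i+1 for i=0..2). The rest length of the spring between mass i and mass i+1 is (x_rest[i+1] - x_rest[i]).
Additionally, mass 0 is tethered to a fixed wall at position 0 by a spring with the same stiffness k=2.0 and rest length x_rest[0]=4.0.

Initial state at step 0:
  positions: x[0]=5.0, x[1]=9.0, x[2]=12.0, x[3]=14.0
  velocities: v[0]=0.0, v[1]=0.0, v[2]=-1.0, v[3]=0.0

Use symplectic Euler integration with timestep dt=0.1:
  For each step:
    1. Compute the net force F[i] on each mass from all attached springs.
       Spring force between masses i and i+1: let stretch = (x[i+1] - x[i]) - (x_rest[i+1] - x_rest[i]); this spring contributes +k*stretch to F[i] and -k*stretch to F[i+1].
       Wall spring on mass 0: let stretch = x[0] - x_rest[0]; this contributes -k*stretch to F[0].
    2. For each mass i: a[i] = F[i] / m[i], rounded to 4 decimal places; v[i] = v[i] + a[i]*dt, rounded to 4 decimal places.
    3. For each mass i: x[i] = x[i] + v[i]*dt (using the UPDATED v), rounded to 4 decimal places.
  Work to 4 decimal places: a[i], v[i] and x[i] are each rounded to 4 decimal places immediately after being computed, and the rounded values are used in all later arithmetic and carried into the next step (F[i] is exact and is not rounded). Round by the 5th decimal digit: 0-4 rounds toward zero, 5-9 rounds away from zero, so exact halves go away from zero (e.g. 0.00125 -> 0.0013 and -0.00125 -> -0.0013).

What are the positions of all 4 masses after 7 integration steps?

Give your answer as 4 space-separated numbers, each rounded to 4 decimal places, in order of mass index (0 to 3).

Step 0: x=[5.0000 9.0000 12.0000 14.0000] v=[0.0000 0.0000 -1.0000 0.0000]
Step 1: x=[4.9800 8.9800 11.8800 14.0200] v=[-0.2000 -0.2000 -1.2000 0.2000]
Step 2: x=[4.9404 8.9380 11.7448 14.0586] v=[-0.3960 -0.4200 -1.3520 0.3860]
Step 3: x=[4.8819 8.8722 11.5997 14.1141] v=[-0.5846 -0.6582 -1.4506 0.5546]
Step 4: x=[4.8056 8.7811 11.4504 14.1844] v=[-0.7629 -0.9108 -1.4932 0.7032]
Step 5: x=[4.7127 8.6639 11.3024 14.2674] v=[-0.9289 -1.1720 -1.4803 0.8298]
Step 6: x=[4.6046 8.5205 11.1609 14.3607] v=[-1.0812 -1.4345 -1.4150 0.9333]
Step 7: x=[4.4827 8.3515 11.0306 14.4620] v=[-1.2189 -1.6896 -1.3031 1.0133]

Answer: 4.4827 8.3515 11.0306 14.4620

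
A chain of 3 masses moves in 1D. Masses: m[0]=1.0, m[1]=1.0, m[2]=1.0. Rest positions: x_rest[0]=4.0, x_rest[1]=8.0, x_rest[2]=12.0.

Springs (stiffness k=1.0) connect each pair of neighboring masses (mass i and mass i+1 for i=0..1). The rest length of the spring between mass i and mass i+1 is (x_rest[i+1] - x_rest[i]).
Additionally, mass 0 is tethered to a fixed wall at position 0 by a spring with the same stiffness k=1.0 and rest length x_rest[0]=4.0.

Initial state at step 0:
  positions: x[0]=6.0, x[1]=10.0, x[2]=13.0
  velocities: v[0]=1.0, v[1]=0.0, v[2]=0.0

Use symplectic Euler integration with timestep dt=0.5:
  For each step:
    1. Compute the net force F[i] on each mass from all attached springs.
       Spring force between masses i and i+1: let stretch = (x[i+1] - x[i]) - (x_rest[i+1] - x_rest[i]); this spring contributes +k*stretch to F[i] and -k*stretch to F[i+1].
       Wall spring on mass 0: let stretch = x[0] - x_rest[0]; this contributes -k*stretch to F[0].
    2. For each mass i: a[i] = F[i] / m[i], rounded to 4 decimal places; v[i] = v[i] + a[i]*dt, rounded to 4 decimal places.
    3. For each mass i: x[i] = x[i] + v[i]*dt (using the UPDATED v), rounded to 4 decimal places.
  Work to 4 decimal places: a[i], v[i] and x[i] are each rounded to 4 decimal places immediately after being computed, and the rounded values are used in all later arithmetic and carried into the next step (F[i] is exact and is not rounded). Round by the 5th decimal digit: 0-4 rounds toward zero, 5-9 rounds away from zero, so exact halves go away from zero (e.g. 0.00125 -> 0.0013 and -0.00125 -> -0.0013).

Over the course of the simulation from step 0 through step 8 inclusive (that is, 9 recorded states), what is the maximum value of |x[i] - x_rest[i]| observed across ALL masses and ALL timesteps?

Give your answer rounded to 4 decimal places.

Answer: 2.0861

Derivation:
Step 0: x=[6.0000 10.0000 13.0000] v=[1.0000 0.0000 0.0000]
Step 1: x=[6.0000 9.7500 13.2500] v=[0.0000 -0.5000 0.5000]
Step 2: x=[5.4375 9.4375 13.6250] v=[-1.1250 -0.6250 0.7500]
Step 3: x=[4.5156 9.1719 13.9532] v=[-1.8438 -0.5313 0.6563]
Step 4: x=[3.6289 8.9375 14.0861] v=[-1.7735 -0.4688 0.2657]
Step 5: x=[3.1621 8.6631 13.9318] v=[-0.9337 -0.5488 -0.3086]
Step 6: x=[3.2800 8.3306 13.4603] v=[0.2358 -0.6650 -0.9430]
Step 7: x=[3.8406 8.0179 12.7064] v=[1.1211 -0.6255 -1.5079]
Step 8: x=[4.4854 7.8330 11.7803] v=[1.2895 -0.3699 -1.8522]
Max displacement = 2.0861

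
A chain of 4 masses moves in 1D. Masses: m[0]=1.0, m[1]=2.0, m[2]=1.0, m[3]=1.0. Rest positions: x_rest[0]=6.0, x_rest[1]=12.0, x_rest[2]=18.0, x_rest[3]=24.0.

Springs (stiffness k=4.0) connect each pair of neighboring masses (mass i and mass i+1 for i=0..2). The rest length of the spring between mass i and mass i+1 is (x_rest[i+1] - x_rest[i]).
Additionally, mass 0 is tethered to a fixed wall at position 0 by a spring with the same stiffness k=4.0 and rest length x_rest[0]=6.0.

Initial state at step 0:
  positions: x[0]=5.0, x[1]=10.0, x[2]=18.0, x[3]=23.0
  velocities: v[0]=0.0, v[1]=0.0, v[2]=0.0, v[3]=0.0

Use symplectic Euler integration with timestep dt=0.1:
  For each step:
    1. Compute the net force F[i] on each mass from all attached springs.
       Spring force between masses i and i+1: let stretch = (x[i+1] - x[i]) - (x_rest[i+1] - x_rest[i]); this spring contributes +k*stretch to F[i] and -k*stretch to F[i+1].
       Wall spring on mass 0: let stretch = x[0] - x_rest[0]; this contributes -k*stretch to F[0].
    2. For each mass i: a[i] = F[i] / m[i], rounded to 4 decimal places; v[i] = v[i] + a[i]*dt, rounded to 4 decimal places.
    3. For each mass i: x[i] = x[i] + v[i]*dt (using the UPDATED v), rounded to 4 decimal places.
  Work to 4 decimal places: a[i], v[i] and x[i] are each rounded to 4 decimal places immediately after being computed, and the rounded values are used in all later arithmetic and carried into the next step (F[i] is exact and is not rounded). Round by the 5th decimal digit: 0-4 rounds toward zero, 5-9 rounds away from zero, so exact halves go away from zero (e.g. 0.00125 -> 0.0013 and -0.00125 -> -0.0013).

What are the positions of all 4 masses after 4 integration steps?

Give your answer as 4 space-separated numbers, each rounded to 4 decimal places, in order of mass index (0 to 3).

Answer: 5.0334 10.5315 16.9935 23.3095

Derivation:
Step 0: x=[5.0000 10.0000 18.0000 23.0000] v=[0.0000 0.0000 0.0000 0.0000]
Step 1: x=[5.0000 10.0600 17.8800 23.0400] v=[0.0000 0.6000 -1.2000 0.4000]
Step 2: x=[5.0024 10.1752 17.6536 23.1136] v=[0.0240 1.1520 -2.2640 0.7360]
Step 3: x=[5.0116 10.3365 17.3465 23.2088] v=[0.0922 1.6131 -3.0714 0.9520]
Step 4: x=[5.0334 10.5315 16.9935 23.3095] v=[0.2175 1.9501 -3.5305 1.0071]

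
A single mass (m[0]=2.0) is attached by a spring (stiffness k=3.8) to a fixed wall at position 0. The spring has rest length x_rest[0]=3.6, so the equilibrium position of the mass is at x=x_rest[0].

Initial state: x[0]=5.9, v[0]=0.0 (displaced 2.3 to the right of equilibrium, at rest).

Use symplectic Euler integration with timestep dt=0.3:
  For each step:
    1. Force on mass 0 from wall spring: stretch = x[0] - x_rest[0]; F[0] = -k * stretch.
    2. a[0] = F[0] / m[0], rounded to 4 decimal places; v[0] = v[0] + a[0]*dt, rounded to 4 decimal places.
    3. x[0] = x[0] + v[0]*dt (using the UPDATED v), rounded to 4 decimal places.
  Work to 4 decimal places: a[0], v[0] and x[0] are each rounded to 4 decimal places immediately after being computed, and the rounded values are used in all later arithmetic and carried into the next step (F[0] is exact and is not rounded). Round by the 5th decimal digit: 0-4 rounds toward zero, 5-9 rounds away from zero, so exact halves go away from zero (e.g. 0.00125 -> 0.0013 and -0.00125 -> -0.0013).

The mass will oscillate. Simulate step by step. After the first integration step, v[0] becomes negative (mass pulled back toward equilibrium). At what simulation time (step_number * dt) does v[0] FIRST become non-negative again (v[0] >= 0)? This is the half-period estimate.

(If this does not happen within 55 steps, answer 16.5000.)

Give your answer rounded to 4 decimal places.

Answer: 2.4000

Derivation:
Step 0: x=[5.9000] v=[0.0000]
Step 1: x=[5.5067] v=[-1.3110]
Step 2: x=[4.7874] v=[-2.3978]
Step 3: x=[3.8650] v=[-3.0746]
Step 4: x=[2.8973] v=[-3.2257]
Step 5: x=[2.0497] v=[-2.8252]
Step 6: x=[1.4673] v=[-1.9415]
Step 7: x=[1.2495] v=[-0.7259]
Step 8: x=[1.4337] v=[0.6139]
First v>=0 after going negative at step 8, time=2.4000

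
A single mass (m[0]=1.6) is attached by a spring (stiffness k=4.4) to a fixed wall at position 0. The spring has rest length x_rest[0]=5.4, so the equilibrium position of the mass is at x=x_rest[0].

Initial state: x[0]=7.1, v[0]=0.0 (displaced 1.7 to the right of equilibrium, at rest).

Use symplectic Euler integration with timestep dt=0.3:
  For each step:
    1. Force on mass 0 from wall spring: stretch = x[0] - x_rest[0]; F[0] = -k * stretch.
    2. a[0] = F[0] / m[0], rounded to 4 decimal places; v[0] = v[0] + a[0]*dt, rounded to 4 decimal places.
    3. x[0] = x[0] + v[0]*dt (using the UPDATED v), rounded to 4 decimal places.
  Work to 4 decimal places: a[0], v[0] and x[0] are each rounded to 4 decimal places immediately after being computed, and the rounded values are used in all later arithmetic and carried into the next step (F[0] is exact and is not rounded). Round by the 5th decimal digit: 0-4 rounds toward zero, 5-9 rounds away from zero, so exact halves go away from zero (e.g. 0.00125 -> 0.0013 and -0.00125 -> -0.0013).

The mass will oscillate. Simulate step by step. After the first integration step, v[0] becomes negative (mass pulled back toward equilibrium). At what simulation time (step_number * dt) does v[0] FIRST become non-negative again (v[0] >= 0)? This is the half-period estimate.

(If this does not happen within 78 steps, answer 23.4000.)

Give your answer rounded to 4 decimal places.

Step 0: x=[7.1000] v=[0.0000]
Step 1: x=[6.6793] v=[-1.4025]
Step 2: x=[5.9419] v=[-2.4579]
Step 3: x=[5.0704] v=[-2.9050]
Step 4: x=[4.2805] v=[-2.6331]
Step 5: x=[3.7677] v=[-1.7095]
Step 6: x=[3.6588] v=[-0.3629]
Step 7: x=[3.9809] v=[1.0736]
First v>=0 after going negative at step 7, time=2.1000

Answer: 2.1000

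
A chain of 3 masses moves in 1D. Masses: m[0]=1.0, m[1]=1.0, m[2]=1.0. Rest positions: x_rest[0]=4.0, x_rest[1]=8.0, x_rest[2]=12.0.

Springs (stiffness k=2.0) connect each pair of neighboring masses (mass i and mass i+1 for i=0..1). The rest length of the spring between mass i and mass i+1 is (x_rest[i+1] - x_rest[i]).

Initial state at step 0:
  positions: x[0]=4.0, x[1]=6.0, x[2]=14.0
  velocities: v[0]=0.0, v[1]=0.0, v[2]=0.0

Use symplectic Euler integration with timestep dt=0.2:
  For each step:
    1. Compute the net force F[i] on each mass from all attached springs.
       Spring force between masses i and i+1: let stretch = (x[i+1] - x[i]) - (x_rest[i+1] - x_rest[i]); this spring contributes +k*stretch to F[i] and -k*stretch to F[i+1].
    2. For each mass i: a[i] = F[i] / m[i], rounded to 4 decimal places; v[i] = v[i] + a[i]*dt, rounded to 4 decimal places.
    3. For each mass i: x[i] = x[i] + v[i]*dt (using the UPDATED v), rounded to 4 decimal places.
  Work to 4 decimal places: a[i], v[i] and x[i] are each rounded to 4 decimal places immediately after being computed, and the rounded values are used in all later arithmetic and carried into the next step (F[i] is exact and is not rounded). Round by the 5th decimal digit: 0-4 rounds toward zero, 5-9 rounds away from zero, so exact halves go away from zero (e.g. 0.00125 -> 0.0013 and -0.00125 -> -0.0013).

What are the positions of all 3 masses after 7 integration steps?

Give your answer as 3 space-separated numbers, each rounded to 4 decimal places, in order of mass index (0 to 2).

Step 0: x=[4.0000 6.0000 14.0000] v=[0.0000 0.0000 0.0000]
Step 1: x=[3.8400 6.4800 13.6800] v=[-0.8000 2.4000 -1.6000]
Step 2: x=[3.5712 7.3248 13.1040] v=[-1.3440 4.2240 -2.8800]
Step 3: x=[3.2827 8.3316 12.3857] v=[-1.4426 5.0342 -3.5917]
Step 4: x=[3.0781 9.2589 11.6630] v=[-1.0230 4.6363 -3.6133]
Step 5: x=[3.0480 9.8840 11.0680] v=[-0.1507 3.1256 -2.9749]
Step 6: x=[3.2447 10.0570 10.6983] v=[0.9837 0.8648 -1.8485]
Step 7: x=[3.6664 9.7363 10.5973] v=[2.1086 -1.6036 -0.5050]

Answer: 3.6664 9.7363 10.5973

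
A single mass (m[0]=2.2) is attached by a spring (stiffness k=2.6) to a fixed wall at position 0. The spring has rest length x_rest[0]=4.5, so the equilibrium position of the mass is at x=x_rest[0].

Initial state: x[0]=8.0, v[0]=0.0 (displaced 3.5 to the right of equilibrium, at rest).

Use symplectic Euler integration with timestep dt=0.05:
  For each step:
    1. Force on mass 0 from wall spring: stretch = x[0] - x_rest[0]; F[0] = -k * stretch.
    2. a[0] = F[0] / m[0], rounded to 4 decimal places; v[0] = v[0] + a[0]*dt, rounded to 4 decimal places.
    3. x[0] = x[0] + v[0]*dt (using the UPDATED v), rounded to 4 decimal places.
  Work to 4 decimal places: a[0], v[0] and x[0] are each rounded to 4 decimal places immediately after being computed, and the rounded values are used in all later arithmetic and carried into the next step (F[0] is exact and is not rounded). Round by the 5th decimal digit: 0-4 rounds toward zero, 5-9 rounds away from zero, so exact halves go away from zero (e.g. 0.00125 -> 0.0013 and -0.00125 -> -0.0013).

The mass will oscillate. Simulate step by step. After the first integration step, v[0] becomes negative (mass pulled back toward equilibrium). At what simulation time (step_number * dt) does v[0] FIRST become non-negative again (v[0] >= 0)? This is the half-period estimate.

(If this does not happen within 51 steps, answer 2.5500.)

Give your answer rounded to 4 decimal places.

Answer: 2.5500

Derivation:
Step 0: x=[8.0000] v=[0.0000]
Step 1: x=[7.9897] v=[-0.2068]
Step 2: x=[7.9691] v=[-0.4130]
Step 3: x=[7.9382] v=[-0.6180]
Step 4: x=[7.8971] v=[-0.8212]
Step 5: x=[7.8460] v=[-1.0219]
Step 6: x=[7.7850] v=[-1.2196]
Step 7: x=[7.7143] v=[-1.4137]
Step 8: x=[7.6341] v=[-1.6036]
Step 9: x=[7.5447] v=[-1.7888]
Step 10: x=[7.4463] v=[-1.9687]
Step 11: x=[7.3392] v=[-2.1428]
Step 12: x=[7.2237] v=[-2.3106]
Step 13: x=[7.1001] v=[-2.4715]
Step 14: x=[6.9688] v=[-2.6251]
Step 15: x=[6.8303] v=[-2.7710]
Step 16: x=[6.6849] v=[-2.9087]
Step 17: x=[6.5330] v=[-3.0378]
Step 18: x=[6.3751] v=[-3.1579]
Step 19: x=[6.2117] v=[-3.2687]
Step 20: x=[6.0432] v=[-3.3698]
Step 21: x=[5.8702] v=[-3.4610]
Step 22: x=[5.6931] v=[-3.5420]
Step 23: x=[5.5125] v=[-3.6125]
Step 24: x=[5.3289] v=[-3.6723]
Step 25: x=[5.1428] v=[-3.7213]
Step 26: x=[4.9548] v=[-3.7593]
Step 27: x=[4.7655] v=[-3.7862]
Step 28: x=[4.5754] v=[-3.8019]
Step 29: x=[4.3851] v=[-3.8064]
Step 30: x=[4.1951] v=[-3.7996]
Step 31: x=[4.0060] v=[-3.7816]
Step 32: x=[3.8184] v=[-3.7524]
Step 33: x=[3.6328] v=[-3.7121]
Step 34: x=[3.4498] v=[-3.6609]
Step 35: x=[3.2699] v=[-3.5988]
Step 36: x=[3.0936] v=[-3.5261]
Step 37: x=[2.9215] v=[-3.4430]
Step 38: x=[2.7540] v=[-3.3497]
Step 39: x=[2.5917] v=[-3.2465]
Step 40: x=[2.4350] v=[-3.1337]
Step 41: x=[2.2844] v=[-3.0117]
Step 42: x=[2.1404] v=[-2.8808]
Step 43: x=[2.0033] v=[-2.7414]
Step 44: x=[1.8736] v=[-2.5939]
Step 45: x=[1.7517] v=[-2.4387]
Step 46: x=[1.6379] v=[-2.2763]
Step 47: x=[1.5325] v=[-2.1072]
Step 48: x=[1.4359] v=[-1.9319]
Step 49: x=[1.3484] v=[-1.7508]
Step 50: x=[1.2702] v=[-1.5646]
Step 51: x=[1.2015] v=[-1.3738]
v[0] did not become non-negative within 51 steps; using fallback time=2.5500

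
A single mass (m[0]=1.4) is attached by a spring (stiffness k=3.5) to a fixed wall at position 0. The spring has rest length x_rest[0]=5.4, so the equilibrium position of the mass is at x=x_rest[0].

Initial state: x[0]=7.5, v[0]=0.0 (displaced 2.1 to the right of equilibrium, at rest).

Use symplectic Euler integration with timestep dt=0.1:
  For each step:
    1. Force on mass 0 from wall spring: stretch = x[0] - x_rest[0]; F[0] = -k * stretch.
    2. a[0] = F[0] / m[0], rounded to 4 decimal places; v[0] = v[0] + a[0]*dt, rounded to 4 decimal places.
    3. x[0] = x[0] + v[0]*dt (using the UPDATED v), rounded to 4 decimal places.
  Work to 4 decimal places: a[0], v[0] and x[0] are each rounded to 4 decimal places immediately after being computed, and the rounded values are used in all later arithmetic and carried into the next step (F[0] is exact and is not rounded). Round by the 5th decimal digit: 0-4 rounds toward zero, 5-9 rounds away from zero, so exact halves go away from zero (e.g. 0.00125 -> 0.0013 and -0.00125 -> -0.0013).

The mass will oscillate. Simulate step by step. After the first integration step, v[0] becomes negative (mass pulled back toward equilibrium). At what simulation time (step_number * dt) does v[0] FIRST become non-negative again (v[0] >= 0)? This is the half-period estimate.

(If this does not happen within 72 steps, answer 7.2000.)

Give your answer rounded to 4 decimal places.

Answer: 2.0000

Derivation:
Step 0: x=[7.5000] v=[0.0000]
Step 1: x=[7.4475] v=[-0.5250]
Step 2: x=[7.3438] v=[-1.0369]
Step 3: x=[7.1915] v=[-1.5229]
Step 4: x=[6.9944] v=[-1.9708]
Step 5: x=[6.7575] v=[-2.3694]
Step 6: x=[6.4866] v=[-2.7088]
Step 7: x=[6.1886] v=[-2.9805]
Step 8: x=[5.8708] v=[-3.1777]
Step 9: x=[5.5413] v=[-3.2954]
Step 10: x=[5.2082] v=[-3.3307]
Step 11: x=[4.8799] v=[-3.2828]
Step 12: x=[4.5646] v=[-3.1528]
Step 13: x=[4.2702] v=[-2.9440]
Step 14: x=[4.0040] v=[-2.6616]
Step 15: x=[3.7727] v=[-2.3126]
Step 16: x=[3.5821] v=[-1.9058]
Step 17: x=[3.4370] v=[-1.4513]
Step 18: x=[3.3409] v=[-0.9606]
Step 19: x=[3.2963] v=[-0.4458]
Step 20: x=[3.3043] v=[0.0801]
First v>=0 after going negative at step 20, time=2.0000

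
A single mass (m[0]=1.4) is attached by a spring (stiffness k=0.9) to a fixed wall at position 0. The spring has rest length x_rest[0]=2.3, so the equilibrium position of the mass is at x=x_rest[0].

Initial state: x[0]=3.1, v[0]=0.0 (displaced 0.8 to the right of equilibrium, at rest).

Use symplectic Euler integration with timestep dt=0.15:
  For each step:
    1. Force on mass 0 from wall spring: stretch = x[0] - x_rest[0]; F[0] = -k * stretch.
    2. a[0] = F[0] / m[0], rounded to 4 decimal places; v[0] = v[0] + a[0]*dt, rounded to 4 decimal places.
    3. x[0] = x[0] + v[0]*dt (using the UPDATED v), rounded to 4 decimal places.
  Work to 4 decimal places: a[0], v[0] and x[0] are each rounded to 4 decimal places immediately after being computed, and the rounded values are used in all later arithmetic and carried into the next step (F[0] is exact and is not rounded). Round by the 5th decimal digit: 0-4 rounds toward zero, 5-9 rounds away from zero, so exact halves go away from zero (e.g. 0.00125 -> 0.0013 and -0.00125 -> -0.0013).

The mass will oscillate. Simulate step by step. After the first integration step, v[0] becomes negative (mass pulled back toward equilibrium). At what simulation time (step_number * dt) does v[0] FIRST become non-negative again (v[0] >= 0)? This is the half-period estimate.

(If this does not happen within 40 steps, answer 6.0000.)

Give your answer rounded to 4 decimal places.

Step 0: x=[3.1000] v=[0.0000]
Step 1: x=[3.0884] v=[-0.0771]
Step 2: x=[3.0654] v=[-0.1531]
Step 3: x=[3.0314] v=[-0.2269]
Step 4: x=[2.9868] v=[-0.2974]
Step 5: x=[2.9323] v=[-0.3636]
Step 6: x=[2.8686] v=[-0.4246]
Step 7: x=[2.7967] v=[-0.4794]
Step 8: x=[2.7176] v=[-0.5273]
Step 9: x=[2.6325] v=[-0.5676]
Step 10: x=[2.5425] v=[-0.5997]
Step 11: x=[2.4490] v=[-0.6231]
Step 12: x=[2.3534] v=[-0.6375]
Step 13: x=[2.2570] v=[-0.6426]
Step 14: x=[2.1612] v=[-0.6385]
Step 15: x=[2.0674] v=[-0.6251]
Step 16: x=[1.9770] v=[-0.6027]
Step 17: x=[1.8913] v=[-0.5716]
Step 18: x=[1.8115] v=[-0.5322]
Step 19: x=[1.7387] v=[-0.4851]
Step 20: x=[1.6741] v=[-0.4310]
Step 21: x=[1.6185] v=[-0.3706]
Step 22: x=[1.5728] v=[-0.3049]
Step 23: x=[1.5376] v=[-0.2348]
Step 24: x=[1.5134] v=[-0.1613]
Step 25: x=[1.5006] v=[-0.0854]
Step 26: x=[1.4994] v=[-0.0083]
Step 27: x=[1.5097] v=[0.0689]
First v>=0 after going negative at step 27, time=4.0500

Answer: 4.0500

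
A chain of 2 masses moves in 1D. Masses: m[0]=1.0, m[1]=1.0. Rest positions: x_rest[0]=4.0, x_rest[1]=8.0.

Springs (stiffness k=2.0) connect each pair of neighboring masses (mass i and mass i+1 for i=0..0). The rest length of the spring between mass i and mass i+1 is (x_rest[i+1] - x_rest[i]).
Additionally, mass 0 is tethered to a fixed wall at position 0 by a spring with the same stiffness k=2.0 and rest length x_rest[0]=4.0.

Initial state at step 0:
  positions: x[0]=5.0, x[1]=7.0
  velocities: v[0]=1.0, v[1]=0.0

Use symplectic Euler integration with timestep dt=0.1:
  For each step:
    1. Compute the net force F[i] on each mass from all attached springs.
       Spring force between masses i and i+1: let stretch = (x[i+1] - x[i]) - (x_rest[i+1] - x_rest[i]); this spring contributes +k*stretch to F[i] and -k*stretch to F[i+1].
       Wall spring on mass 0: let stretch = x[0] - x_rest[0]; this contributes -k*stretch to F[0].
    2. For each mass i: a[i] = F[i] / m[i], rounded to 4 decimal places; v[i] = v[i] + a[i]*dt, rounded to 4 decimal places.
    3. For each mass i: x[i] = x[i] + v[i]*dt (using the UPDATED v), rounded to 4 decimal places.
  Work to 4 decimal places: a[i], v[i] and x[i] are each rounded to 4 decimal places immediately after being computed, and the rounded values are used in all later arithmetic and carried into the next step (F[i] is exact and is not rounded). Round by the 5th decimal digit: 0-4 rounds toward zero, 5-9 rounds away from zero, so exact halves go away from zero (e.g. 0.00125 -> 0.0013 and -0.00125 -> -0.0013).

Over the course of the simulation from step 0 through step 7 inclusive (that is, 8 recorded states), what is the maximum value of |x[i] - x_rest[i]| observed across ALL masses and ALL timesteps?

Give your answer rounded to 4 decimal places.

Step 0: x=[5.0000 7.0000] v=[1.0000 0.0000]
Step 1: x=[5.0400 7.0400] v=[0.4000 0.4000]
Step 2: x=[5.0192 7.1200] v=[-0.2080 0.8000]
Step 3: x=[4.9400 7.2380] v=[-0.7917 1.1798]
Step 4: x=[4.8080 7.3900] v=[-1.3201 1.5202]
Step 5: x=[4.6315 7.5704] v=[-1.7653 1.8038]
Step 6: x=[4.4211 7.7720] v=[-2.1038 2.0160]
Step 7: x=[4.1893 7.9866] v=[-2.3178 2.1458]
Max displacement = 1.0400

Answer: 1.0400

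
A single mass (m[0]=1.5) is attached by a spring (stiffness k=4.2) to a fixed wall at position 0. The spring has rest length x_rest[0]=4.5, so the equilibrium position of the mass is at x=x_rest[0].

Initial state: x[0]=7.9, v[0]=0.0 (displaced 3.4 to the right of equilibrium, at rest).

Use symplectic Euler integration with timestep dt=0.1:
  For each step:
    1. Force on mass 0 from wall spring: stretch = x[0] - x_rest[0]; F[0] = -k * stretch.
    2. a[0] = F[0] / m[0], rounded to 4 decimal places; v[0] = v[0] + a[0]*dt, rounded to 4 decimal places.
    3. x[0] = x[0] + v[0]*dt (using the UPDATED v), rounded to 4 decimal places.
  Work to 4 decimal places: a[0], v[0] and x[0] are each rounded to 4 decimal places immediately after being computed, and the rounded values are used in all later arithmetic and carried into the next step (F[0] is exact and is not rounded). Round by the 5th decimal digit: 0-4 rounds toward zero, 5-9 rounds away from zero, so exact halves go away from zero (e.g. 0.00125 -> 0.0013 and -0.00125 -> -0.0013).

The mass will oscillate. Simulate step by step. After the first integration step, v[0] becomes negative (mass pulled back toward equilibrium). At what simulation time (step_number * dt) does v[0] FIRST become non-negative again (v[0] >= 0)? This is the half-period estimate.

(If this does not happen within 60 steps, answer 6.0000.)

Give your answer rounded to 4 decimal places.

Step 0: x=[7.9000] v=[0.0000]
Step 1: x=[7.8048] v=[-0.9520]
Step 2: x=[7.6171] v=[-1.8773]
Step 3: x=[7.3421] v=[-2.7501]
Step 4: x=[6.9875] v=[-3.5459]
Step 5: x=[6.5633] v=[-4.2424]
Step 6: x=[6.0813] v=[-4.8201]
Step 7: x=[5.5550] v=[-5.2629]
Step 8: x=[4.9992] v=[-5.5583]
Step 9: x=[4.4294] v=[-5.6981]
Step 10: x=[3.8616] v=[-5.6783]
Step 11: x=[3.3116] v=[-5.4996]
Step 12: x=[2.7949] v=[-5.1669]
Step 13: x=[2.3260] v=[-4.6895]
Step 14: x=[1.9179] v=[-4.0808]
Step 15: x=[1.5821] v=[-3.3578]
Step 16: x=[1.3280] v=[-2.5408]
Step 17: x=[1.1627] v=[-1.6526]
Step 18: x=[1.0909] v=[-0.7182]
Step 19: x=[1.1145] v=[0.2364]
First v>=0 after going negative at step 19, time=1.9000

Answer: 1.9000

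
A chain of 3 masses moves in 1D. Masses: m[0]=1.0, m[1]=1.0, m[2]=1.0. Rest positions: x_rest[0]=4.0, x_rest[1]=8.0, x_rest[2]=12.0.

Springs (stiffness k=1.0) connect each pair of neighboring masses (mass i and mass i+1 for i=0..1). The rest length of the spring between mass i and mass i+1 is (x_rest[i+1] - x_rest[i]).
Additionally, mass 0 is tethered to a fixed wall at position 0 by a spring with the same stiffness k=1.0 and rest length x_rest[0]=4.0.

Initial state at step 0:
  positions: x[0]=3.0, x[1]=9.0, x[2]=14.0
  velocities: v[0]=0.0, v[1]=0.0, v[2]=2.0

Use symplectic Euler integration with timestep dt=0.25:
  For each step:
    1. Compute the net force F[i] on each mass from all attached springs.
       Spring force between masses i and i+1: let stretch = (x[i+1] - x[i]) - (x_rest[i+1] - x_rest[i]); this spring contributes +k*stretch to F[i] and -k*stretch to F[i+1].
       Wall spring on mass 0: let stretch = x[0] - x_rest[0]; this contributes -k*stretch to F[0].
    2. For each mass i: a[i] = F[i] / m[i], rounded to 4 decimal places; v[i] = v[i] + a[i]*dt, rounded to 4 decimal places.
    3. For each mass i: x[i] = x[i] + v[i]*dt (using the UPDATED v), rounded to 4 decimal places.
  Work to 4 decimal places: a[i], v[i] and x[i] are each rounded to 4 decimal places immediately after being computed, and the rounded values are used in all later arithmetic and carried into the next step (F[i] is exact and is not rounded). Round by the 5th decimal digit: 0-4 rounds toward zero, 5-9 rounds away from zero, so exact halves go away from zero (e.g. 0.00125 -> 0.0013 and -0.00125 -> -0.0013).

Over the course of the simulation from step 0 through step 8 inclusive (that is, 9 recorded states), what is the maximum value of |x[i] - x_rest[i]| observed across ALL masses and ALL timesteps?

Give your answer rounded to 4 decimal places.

Answer: 3.0919

Derivation:
Step 0: x=[3.0000 9.0000 14.0000] v=[0.0000 0.0000 2.0000]
Step 1: x=[3.1875 8.9375 14.4375] v=[0.7500 -0.2500 1.7500]
Step 2: x=[3.5352 8.8594 14.7813] v=[1.3906 -0.3125 1.3750]
Step 3: x=[3.9947 8.8186 15.0049] v=[1.8379 -0.1631 0.8945]
Step 4: x=[4.5060 8.8630 15.0919] v=[2.0452 0.1775 0.3479]
Step 5: x=[5.0080 9.0244 15.0396] v=[2.0080 0.6455 -0.2093]
Step 6: x=[5.4480 9.3107 14.8613] v=[1.7601 1.1452 -0.7131]
Step 7: x=[5.7890 9.7025 14.5861] v=[1.3638 1.5672 -1.1008]
Step 8: x=[6.0127 10.1549 14.2557] v=[0.8949 1.8097 -1.3217]
Max displacement = 3.0919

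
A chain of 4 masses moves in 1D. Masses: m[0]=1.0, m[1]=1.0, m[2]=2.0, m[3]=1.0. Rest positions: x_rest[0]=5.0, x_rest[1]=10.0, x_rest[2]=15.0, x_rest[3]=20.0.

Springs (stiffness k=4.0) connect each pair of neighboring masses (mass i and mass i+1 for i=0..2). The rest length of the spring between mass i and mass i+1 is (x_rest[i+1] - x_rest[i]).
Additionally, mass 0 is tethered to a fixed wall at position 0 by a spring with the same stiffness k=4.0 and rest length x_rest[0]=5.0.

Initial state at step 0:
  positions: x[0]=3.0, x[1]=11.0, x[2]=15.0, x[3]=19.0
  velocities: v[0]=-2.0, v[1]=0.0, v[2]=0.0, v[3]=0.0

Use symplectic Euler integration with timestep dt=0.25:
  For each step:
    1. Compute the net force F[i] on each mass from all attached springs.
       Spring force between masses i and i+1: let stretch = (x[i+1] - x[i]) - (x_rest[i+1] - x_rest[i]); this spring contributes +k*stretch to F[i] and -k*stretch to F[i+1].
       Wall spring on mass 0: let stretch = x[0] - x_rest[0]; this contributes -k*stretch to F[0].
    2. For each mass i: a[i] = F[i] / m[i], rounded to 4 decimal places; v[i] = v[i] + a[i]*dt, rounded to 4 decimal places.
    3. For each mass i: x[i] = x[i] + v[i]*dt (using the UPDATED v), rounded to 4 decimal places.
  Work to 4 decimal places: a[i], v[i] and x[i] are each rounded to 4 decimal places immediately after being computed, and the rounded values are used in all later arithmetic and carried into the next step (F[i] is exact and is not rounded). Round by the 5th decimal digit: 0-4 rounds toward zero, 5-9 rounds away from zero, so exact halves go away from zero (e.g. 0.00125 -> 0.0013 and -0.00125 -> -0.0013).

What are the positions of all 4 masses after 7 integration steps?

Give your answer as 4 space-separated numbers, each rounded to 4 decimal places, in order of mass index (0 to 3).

Answer: 3.7533 11.1188 14.3289 19.4737

Derivation:
Step 0: x=[3.0000 11.0000 15.0000 19.0000] v=[-2.0000 0.0000 0.0000 0.0000]
Step 1: x=[3.7500 10.0000 15.0000 19.2500] v=[3.0000 -4.0000 0.0000 1.0000]
Step 2: x=[5.1250 8.6875 14.9063 19.6875] v=[5.5000 -5.2500 -0.3750 1.7500]
Step 3: x=[6.1094 8.0391 14.6329 20.1797] v=[3.9375 -2.5937 -1.0938 1.9688]
Step 4: x=[6.0489 8.5567 14.2286 20.5352] v=[-0.2422 2.0704 -1.6173 1.4220]
Step 5: x=[5.1031 9.8653 13.9036 20.5641] v=[-3.7833 5.2345 -1.3000 0.1154]
Step 6: x=[4.0721 10.9930 13.9064 20.1778] v=[-4.1242 4.5106 0.0111 -1.5451]
Step 7: x=[3.7533 11.1188 14.3289 19.4737] v=[-1.2754 0.5031 1.6901 -2.8165]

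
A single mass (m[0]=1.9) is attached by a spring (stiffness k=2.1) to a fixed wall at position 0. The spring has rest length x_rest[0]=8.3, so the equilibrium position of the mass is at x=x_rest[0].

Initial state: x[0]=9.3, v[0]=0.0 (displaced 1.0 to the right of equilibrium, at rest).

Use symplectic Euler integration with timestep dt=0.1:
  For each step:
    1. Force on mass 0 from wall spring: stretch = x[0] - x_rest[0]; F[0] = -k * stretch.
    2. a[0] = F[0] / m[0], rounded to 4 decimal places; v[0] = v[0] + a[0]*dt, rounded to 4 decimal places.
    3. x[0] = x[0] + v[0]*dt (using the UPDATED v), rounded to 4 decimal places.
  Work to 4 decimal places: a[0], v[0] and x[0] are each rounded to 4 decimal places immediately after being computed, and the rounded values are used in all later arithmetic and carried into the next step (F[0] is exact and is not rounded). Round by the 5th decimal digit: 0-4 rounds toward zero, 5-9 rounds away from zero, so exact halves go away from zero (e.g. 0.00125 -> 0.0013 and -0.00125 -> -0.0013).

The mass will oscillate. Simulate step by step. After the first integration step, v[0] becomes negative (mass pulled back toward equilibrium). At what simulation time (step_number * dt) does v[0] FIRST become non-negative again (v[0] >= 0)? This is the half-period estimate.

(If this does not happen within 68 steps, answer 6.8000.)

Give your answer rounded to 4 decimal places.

Step 0: x=[9.3000] v=[0.0000]
Step 1: x=[9.2890] v=[-0.1105]
Step 2: x=[9.2670] v=[-0.2198]
Step 3: x=[9.2343] v=[-0.3267]
Step 4: x=[9.1913] v=[-0.4300]
Step 5: x=[9.1385] v=[-0.5285]
Step 6: x=[9.0764] v=[-0.6212]
Step 7: x=[9.0057] v=[-0.7070]
Step 8: x=[8.9272] v=[-0.7850]
Step 9: x=[8.8418] v=[-0.8543]
Step 10: x=[8.7504] v=[-0.9142]
Step 11: x=[8.6540] v=[-0.9640]
Step 12: x=[8.5537] v=[-1.0031]
Step 13: x=[8.4506] v=[-1.0311]
Step 14: x=[8.3458] v=[-1.0478]
Step 15: x=[8.2405] v=[-1.0529]
Step 16: x=[8.1359] v=[-1.0463]
Step 17: x=[8.0331] v=[-1.0282]
Step 18: x=[7.9332] v=[-0.9987]
Step 19: x=[7.8374] v=[-0.9582]
Step 20: x=[7.7467] v=[-0.9071]
Step 21: x=[7.6621] v=[-0.8460]
Step 22: x=[7.5846] v=[-0.7755]
Step 23: x=[7.5150] v=[-0.6964]
Step 24: x=[7.4540] v=[-0.6096]
Step 25: x=[7.4024] v=[-0.5161]
Step 26: x=[7.3607] v=[-0.4169]
Step 27: x=[7.3294] v=[-0.3131]
Step 28: x=[7.3088] v=[-0.2058]
Step 29: x=[7.2992] v=[-0.0963]
Step 30: x=[7.3006] v=[0.0143]
First v>=0 after going negative at step 30, time=3.0000

Answer: 3.0000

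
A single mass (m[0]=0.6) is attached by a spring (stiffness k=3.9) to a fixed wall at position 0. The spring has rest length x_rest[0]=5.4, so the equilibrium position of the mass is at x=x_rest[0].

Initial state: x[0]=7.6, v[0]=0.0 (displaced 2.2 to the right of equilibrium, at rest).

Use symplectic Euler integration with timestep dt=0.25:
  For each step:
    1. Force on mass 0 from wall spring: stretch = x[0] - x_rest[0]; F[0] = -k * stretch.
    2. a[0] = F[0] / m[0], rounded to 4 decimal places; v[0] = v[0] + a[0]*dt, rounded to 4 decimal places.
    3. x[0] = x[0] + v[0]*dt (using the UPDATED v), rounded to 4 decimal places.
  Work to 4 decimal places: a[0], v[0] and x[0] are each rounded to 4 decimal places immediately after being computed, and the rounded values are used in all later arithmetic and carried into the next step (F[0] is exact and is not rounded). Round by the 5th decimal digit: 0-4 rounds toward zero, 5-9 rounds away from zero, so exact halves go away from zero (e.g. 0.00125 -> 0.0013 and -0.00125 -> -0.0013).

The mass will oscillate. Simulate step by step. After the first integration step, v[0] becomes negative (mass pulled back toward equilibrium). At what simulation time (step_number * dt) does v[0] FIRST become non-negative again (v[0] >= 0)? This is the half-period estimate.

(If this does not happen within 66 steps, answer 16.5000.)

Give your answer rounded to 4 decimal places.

Step 0: x=[7.6000] v=[0.0000]
Step 1: x=[6.7063] v=[-3.5750]
Step 2: x=[5.2819] v=[-5.6978]
Step 3: x=[3.9054] v=[-5.5059]
Step 4: x=[3.1361] v=[-3.0772]
Step 5: x=[3.2865] v=[0.6017]
First v>=0 after going negative at step 5, time=1.2500

Answer: 1.2500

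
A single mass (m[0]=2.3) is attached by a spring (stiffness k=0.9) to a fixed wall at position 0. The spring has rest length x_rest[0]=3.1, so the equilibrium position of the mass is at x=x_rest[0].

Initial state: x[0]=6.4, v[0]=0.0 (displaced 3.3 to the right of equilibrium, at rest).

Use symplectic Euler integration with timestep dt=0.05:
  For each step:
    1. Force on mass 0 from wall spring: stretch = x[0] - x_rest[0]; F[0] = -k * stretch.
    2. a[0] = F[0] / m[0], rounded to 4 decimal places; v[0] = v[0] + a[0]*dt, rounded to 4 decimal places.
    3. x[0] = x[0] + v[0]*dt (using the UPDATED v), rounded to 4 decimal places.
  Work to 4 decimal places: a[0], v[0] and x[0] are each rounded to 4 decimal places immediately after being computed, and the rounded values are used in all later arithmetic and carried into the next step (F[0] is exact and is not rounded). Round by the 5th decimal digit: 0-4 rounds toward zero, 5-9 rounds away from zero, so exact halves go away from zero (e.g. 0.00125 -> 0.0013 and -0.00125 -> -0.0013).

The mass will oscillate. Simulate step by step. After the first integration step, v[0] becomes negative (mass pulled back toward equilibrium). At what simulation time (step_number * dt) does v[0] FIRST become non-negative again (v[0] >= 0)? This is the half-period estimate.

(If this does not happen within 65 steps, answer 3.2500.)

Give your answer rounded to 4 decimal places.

Step 0: x=[6.4000] v=[0.0000]
Step 1: x=[6.3968] v=[-0.0646]
Step 2: x=[6.3903] v=[-0.1291]
Step 3: x=[6.3806] v=[-0.1935]
Step 4: x=[6.3677] v=[-0.2577]
Step 5: x=[6.3516] v=[-0.3216]
Step 6: x=[6.3323] v=[-0.3852]
Step 7: x=[6.3099] v=[-0.4484]
Step 8: x=[6.2843] v=[-0.5112]
Step 9: x=[6.2556] v=[-0.5735]
Step 10: x=[6.2238] v=[-0.6352]
Step 11: x=[6.1890] v=[-0.6963]
Step 12: x=[6.1512] v=[-0.7567]
Step 13: x=[6.1104] v=[-0.8164]
Step 14: x=[6.0666] v=[-0.8753]
Step 15: x=[6.0199] v=[-0.9333]
Step 16: x=[5.9704] v=[-0.9904]
Step 17: x=[5.9181] v=[-1.0466]
Step 18: x=[5.8630] v=[-1.1017]
Step 19: x=[5.8052] v=[-1.1558]
Step 20: x=[5.7448] v=[-1.2087]
Step 21: x=[5.6818] v=[-1.2604]
Step 22: x=[5.6163] v=[-1.3109]
Step 23: x=[5.5483] v=[-1.3601]
Step 24: x=[5.4779] v=[-1.4080]
Step 25: x=[5.4052] v=[-1.4545]
Step 26: x=[5.3302] v=[-1.4996]
Step 27: x=[5.2530] v=[-1.5432]
Step 28: x=[5.1737] v=[-1.5853]
Step 29: x=[5.0924] v=[-1.6259]
Step 30: x=[5.0092] v=[-1.6649]
Step 31: x=[4.9241] v=[-1.7023]
Step 32: x=[4.8372] v=[-1.7380]
Step 33: x=[4.7486] v=[-1.7720]
Step 34: x=[4.6584] v=[-1.8043]
Step 35: x=[4.5667] v=[-1.8348]
Step 36: x=[4.4735] v=[-1.8635]
Step 37: x=[4.3790] v=[-1.8904]
Step 38: x=[4.2832] v=[-1.9154]
Step 39: x=[4.1863] v=[-1.9386]
Step 40: x=[4.0883] v=[-1.9599]
Step 41: x=[3.9893] v=[-1.9792]
Step 42: x=[3.8895] v=[-1.9966]
Step 43: x=[3.7889] v=[-2.0120]
Step 44: x=[3.6876] v=[-2.0255]
Step 45: x=[3.5858] v=[-2.0370]
Step 46: x=[3.4835] v=[-2.0465]
Step 47: x=[3.3808] v=[-2.0540]
Step 48: x=[3.2778] v=[-2.0595]
Step 49: x=[3.1747] v=[-2.0630]
Step 50: x=[3.0715] v=[-2.0645]
Step 51: x=[2.9683] v=[-2.0639]
Step 52: x=[2.8652] v=[-2.0613]
Step 53: x=[2.7624] v=[-2.0567]
Step 54: x=[2.6599] v=[-2.0501]
Step 55: x=[2.5578] v=[-2.0415]
Step 56: x=[2.4563] v=[-2.0309]
Step 57: x=[2.3554] v=[-2.0183]
Step 58: x=[2.2552] v=[-2.0037]
Step 59: x=[2.1558] v=[-1.9872]
Step 60: x=[2.0574] v=[-1.9687]
Step 61: x=[1.9600] v=[-1.9483]
Step 62: x=[1.8637] v=[-1.9260]
Step 63: x=[1.7686] v=[-1.9018]
Step 64: x=[1.6748] v=[-1.8758]
Step 65: x=[1.5824] v=[-1.8479]
v[0] did not become non-negative within 65 steps; using fallback time=3.2500

Answer: 3.2500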